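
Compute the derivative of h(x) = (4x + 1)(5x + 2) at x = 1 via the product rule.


Let u(x) = 4x + 1 and v(x) = 5x + 2
u'(x) = 4
v'(x) = 5
Product rule: h'(x) = u'(x)*v(x) + u(x)*v'(x)
= 4 * (5x + 2) + (4x + 1) * 5
At x = 1:
u(1) = 4 * 1 + 1 = 5
v(1) = 5 * 1 + 2 = 7
h'(1) = 4 * 7 + 5 * 5
= 28 + 25
= 53

53


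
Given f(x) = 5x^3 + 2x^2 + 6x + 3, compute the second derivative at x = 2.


First derivative:
f'(x) = 15x^2 + 4x + 6
Second derivative:
f''(x) = 30x + 4
Substitute x = 2:
f''(2) = 30 * 2 + 4
= 60 + 4
= 64

64


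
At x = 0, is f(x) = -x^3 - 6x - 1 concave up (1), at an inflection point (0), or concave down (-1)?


Concavity is determined by the sign of f''(x).
f(x) = -x^3 - 6x - 1
f'(x) = -3x^2 - 6
f''(x) = -6x
f''(0) = -6 * 0 + 0
= 0 + 0
= 0
f''(0) = 0, and f''(x) is linear with nonzero slope -6, so f'' changes sign at x = 0. Hence the function is at an inflection point (0)

0


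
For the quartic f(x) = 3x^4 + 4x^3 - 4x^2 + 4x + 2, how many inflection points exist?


Inflection points occur where f''(x) = 0 and concavity changes.
f(x) = 3x^4 + 4x^3 - 4x^2 + 4x + 2
f'(x) = 12x^3 + 12x^2 - 8x + 4
f''(x) = 36x^2 + 24x - 8
This is a quadratic in x. Use the discriminant to count real roots.
Discriminant = (24)^2 - 4 * 36 * (-8)
= 576 - (-1152)
= 1728
Since discriminant > 0, f''(x) = 0 has 2 distinct real solutions.
A quadratic with two distinct real roots changes sign at each root, so concavity changes at both.
Number of inflection points: 2

2


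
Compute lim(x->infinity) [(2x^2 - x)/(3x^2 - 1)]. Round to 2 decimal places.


For limits at infinity with equal-degree polynomials,
we compare leading coefficients.
Numerator leading term: 2x^2
Denominator leading term: 3x^2
Divide both by x^2:
lim = (2 - 1/x) / (3 - 1/x^2)
As x -> infinity, the 1/x and 1/x^2 terms vanish:
= 2/3 ≈ 0.67

0.67


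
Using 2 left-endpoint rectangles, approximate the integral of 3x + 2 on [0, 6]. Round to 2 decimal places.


Left Riemann sum uses left endpoints of each subinterval.
Interval: [0, 6], n = 2
dx = (6 - 0) / 2 = 3
Left endpoints: [0, 3]
f values: [2, 11]
Sum = dx * (sum of f values)
= 3 * 13
= 39 = 39.00

39.00


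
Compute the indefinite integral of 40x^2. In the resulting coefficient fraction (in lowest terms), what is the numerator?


Apply the power rule for integration:
integral of ax^n dx = a/(n+1) * x^(n+1) + C
integral of 40x^2 dx
= 40/3 * x^3 + C
The coefficient in lowest terms is 40/3, and its numerator is 40

40


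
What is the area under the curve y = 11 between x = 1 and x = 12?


The area under a constant function y = 11 is a rectangle.
Width = 12 - 1 = 11
Height = 11
Area = width * height
= 11 * 11
= 121

121


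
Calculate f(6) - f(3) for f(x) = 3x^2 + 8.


Net change = f(b) - f(a)
f(x) = 3x^2 + 8
Compute f(6):
f(6) = 3 * 6^2 + 0 * 6 + 8
= 108 + 0 + 8
= 116
Compute f(3):
f(3) = 3 * 3^2 + 0 * 3 + 8
= 27 + 0 + 8
= 35
Net change = 116 - 35 = 81

81


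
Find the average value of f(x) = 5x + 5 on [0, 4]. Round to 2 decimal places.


Average value = 1/(b-a) * integral from a to b of f(x) dx
First compute the integral of 5x + 5:
F(x) = (5/2)x^2 + 5x
F(4) = 5/2 * 16 + 5 * 4 = 60
F(0) = 5/2 * 0 + 5 * 0 = 0
Integral = 60 - 0 = 60
Average = 60 / (4 - 0) = 60 / 4
= 15 = 15.00

15.00


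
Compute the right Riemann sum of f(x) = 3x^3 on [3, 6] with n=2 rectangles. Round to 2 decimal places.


Right Riemann sum uses right endpoints of each subinterval.
Interval: [3, 6], n = 2
dx = (6 - 3) / 2 = 3/2
Right endpoints: [9/2, 6]
f values: [2187/8, 648]
Sum = dx * (sum of f values)
= 3/2 * 7371/8
= 22113/16 ≈ 1382.06

1382.06


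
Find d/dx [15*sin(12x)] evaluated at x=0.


Apply the chain rule to differentiate 15*sin(12x):
d/dx [15*sin(12x)]
= 15 * cos(12x) * d/dx(12x)
= 15 * 12 * cos(12x)
= 180 * cos(12x)
Evaluate at x = 0:
= 180 * cos(0)
= 180 * 1
= 180

180


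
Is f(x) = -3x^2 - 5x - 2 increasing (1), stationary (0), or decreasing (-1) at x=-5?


Compute f'(x) to determine behavior:
f'(x) = -6x - 5
f'(-5) = -6 * (-5) - 5
= 30 - 5
= 25
Since f'(-5) > 0, the function is increasing (1)

1


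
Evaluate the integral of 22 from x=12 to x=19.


The integral of a constant k over [a, b] equals k * (b - a).
integral from 12 to 19 of 22 dx
= 22 * (19 - 12)
= 22 * 7
= 154

154


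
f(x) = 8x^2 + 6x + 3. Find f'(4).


Differentiate term by term using power and sum rules:
f(x) = 8x^2 + 6x + 3
f'(x) = 16x + 6
Substitute x = 4:
f'(4) = 16 * 4 + 6
= 64 + 6
= 70

70


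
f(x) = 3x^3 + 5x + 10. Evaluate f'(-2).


Differentiate f(x) = 3x^3 + 5x + 10 term by term:
f'(x) = 9x^2 + 5
Substitute x = -2:
f'(-2) = 9 * (-2)^2 + 0 * (-2) + 5
= 36 + 0 + 5
= 41

41


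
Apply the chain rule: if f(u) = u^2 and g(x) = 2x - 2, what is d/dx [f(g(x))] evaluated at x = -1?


Using the chain rule: (f(g(x)))' = f'(g(x)) * g'(x)
First, find g(-1):
g(-1) = 2 * (-1) - 2 = -4
Next, f'(u) = 2u
And g'(x) = 2
So f'(g(-1)) * g'(-1)
= 2 * (-4) * 2
= -16

-16


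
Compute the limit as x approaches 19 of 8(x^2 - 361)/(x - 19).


Direct substitution gives 0/0, so we factor the numerator.
Factor: 8(x^2 - 361) = 8 * (x - 19)(x + 19)
Cancel the common factor (x - 19):
8(x^2 - 361)/(x - 19) = 8 * (x + 19)
Now substitute x = 19:
= 8 * (19 + 19) = 304

304


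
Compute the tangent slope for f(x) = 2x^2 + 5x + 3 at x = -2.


The slope of the tangent line equals f'(x) at the point.
f(x) = 2x^2 + 5x + 3
f'(x) = 4x + 5
At x = -2:
f'(-2) = 4 * (-2) + 5
= -8 + 5
= -3

-3


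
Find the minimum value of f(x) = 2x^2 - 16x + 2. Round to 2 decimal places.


For a quadratic f(x) = ax^2 + bx + c with a > 0, the minimum is at the vertex.
Vertex x-coordinate: x = -b/(2a)
x = -(-16) / (2 * 2)
x = 16/4 = 4
Substitute back to find the minimum value:
f(4) = 2 * 4^2 - 16 * 4 + 2
= 32 - 64 + 2
= -30 = -30.00

-30.00


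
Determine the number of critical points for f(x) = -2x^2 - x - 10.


Find where f'(x) = 0:
f'(x) = -4x - 1
Set f'(x) = 0:
-4x - 1 = 0
x = 1 / (-4) = -1/4
This is a linear equation in x, so there is exactly one solution.
Number of critical points: 1

1


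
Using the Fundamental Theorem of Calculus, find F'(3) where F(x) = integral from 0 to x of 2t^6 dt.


By the Fundamental Theorem of Calculus (Part 1):
If F(x) = integral from 0 to x of f(t) dt, then F'(x) = f(x)
Here f(t) = 2t^6
So F'(x) = 2x^6
Evaluate at x = 3:
F'(3) = 2 * 3^6
= 2 * 729
= 1458

1458


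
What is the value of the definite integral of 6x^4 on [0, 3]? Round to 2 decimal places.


Find the antiderivative of 6x^4:
F(x) = 6/5 * x^5
Apply the Fundamental Theorem of Calculus:
F(3) - F(0)
= 6/5 * 3^5 - 6/5 * 0^5
= 6/5 * (243 - 0)
= 6/5 * 243
= 1458/5 = 291.60

291.60


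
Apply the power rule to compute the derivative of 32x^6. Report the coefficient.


We apply the power rule: d/dx [ax^n] = a*n * x^(n-1)
d/dx [32x^6]
= 32 * 6 * x^(6-1)
= 192x^5
The coefficient is 192

192


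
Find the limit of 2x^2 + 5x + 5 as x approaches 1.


Since polynomials are continuous, we use direct substitution.
lim(x->1) of 2x^2 + 5x + 5
= 2 * 1^2 + 5 * 1 + 5
= 2 + 5 + 5
= 12

12


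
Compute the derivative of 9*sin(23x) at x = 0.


Apply the chain rule to differentiate 9*sin(23x):
d/dx [9*sin(23x)]
= 9 * cos(23x) * d/dx(23x)
= 9 * 23 * cos(23x)
= 207 * cos(23x)
Evaluate at x = 0:
= 207 * cos(0)
= 207 * 1
= 207

207


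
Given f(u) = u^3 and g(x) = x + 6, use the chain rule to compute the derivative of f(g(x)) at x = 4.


Using the chain rule: (f(g(x)))' = f'(g(x)) * g'(x)
First, find g(4):
g(4) = 1 * 4 + 6 = 10
Next, f'(u) = 3u^2
And g'(x) = 1
So f'(g(4)) * g'(4)
= 3 * 10^2 * 1
= 3 * 100 * 1
= 300

300


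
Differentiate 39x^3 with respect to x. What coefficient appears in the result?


We apply the power rule: d/dx [ax^n] = a*n * x^(n-1)
d/dx [39x^3]
= 39 * 3 * x^(3-1)
= 117x^2
The coefficient is 117

117


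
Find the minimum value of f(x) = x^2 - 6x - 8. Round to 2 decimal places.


For a quadratic f(x) = ax^2 + bx + c with a > 0, the minimum is at the vertex.
Vertex x-coordinate: x = -b/(2a)
x = -(-6) / (2 * 1)
x = 6/2 = 3
Substitute back to find the minimum value:
f(3) = 1 * 3^2 - 6 * 3 - 8
= 9 - 18 - 8
= -17 = -17.00

-17.00


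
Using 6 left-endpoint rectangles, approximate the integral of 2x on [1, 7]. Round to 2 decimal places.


Left Riemann sum uses left endpoints of each subinterval.
Interval: [1, 7], n = 6
dx = (7 - 1) / 6 = 1
Left endpoints: [1, 2, 3, 4, 5, 6]
f values: [2, 4, 6, 8, 10, 12]
Sum = dx * (sum of f values)
= 1 * 42
= 42 = 42.00

42.00


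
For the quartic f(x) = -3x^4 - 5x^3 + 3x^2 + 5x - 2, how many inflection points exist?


Inflection points occur where f''(x) = 0 and concavity changes.
f(x) = -3x^4 - 5x^3 + 3x^2 + 5x - 2
f'(x) = -12x^3 - 15x^2 + 6x + 5
f''(x) = -36x^2 - 30x + 6
This is a quadratic in x. Use the discriminant to count real roots.
Discriminant = (-30)^2 - 4 * (-36) * 6
= 900 - (-864)
= 1764
Since discriminant > 0, f''(x) = 0 has 2 distinct real solutions.
A quadratic with two distinct real roots changes sign at each root, so concavity changes at both.
Number of inflection points: 2

2


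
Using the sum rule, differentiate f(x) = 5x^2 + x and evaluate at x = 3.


Differentiate term by term using power and sum rules:
f(x) = 5x^2 + x
f'(x) = 10x + 1
Substitute x = 3:
f'(3) = 10 * 3 + 1
= 30 + 1
= 31

31


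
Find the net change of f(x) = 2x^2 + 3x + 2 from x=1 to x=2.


Net change = f(b) - f(a)
f(x) = 2x^2 + 3x + 2
Compute f(2):
f(2) = 2 * 2^2 + 3 * 2 + 2
= 8 + 6 + 2
= 16
Compute f(1):
f(1) = 2 * 1^2 + 3 * 1 + 2
= 2 + 3 + 2
= 7
Net change = 16 - 7 = 9

9


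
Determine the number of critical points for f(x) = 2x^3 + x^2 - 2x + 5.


Find where f'(x) = 0:
f(x) = 2x^3 + x^2 - 2x + 5
f'(x) = 6x^2 + 2x - 2
This is a quadratic in x. Use the discriminant to count real roots.
Discriminant = (2)^2 - 4 * 6 * (-2)
= 4 - (-48)
= 52
Since discriminant > 0, f'(x) = 0 has 2 real solutions.
Number of critical points: 2

2


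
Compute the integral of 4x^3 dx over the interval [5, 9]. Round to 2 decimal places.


Find the antiderivative of 4x^3:
F(x) = 4/4 * x^4
Apply the Fundamental Theorem of Calculus:
F(9) - F(5)
= 4/4 * 9^4 - 4/4 * 5^4
= 4/4 * (6561 - 625)
= 4/4 * 5936
= 5936 = 5936.00

5936.00


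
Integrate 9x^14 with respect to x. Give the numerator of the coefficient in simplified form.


Apply the power rule for integration:
integral of ax^n dx = a/(n+1) * x^(n+1) + C
integral of 9x^14 dx
= 9/15 * x^15 + C
= 3/5 * x^15 + C
The coefficient in lowest terms is 3/5, and its numerator is 3

3


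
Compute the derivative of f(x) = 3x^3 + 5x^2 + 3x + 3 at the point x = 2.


Differentiate f(x) = 3x^3 + 5x^2 + 3x + 3 term by term:
f'(x) = 9x^2 + 10x + 3
Substitute x = 2:
f'(2) = 9 * 2^2 + 10 * 2 + 3
= 36 + 20 + 3
= 59

59


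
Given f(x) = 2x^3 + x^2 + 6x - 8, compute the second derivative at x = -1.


First derivative:
f'(x) = 6x^2 + 2x + 6
Second derivative:
f''(x) = 12x + 2
Substitute x = -1:
f''(-1) = 12 * (-1) + 2
= -12 + 2
= -10

-10


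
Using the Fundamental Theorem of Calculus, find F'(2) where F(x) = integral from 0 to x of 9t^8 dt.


By the Fundamental Theorem of Calculus (Part 1):
If F(x) = integral from 0 to x of f(t) dt, then F'(x) = f(x)
Here f(t) = 9t^8
So F'(x) = 9x^8
Evaluate at x = 2:
F'(2) = 9 * 2^8
= 9 * 256
= 2304

2304


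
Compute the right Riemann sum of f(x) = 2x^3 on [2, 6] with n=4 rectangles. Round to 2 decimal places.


Right Riemann sum uses right endpoints of each subinterval.
Interval: [2, 6], n = 4
dx = (6 - 2) / 4 = 1
Right endpoints: [3, 4, 5, 6]
f values: [54, 128, 250, 432]
Sum = dx * (sum of f values)
= 1 * 864
= 864 = 864.00

864.00


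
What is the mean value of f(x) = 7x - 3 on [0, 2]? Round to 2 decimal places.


Average value = 1/(b-a) * integral from a to b of f(x) dx
First compute the integral of 7x - 3:
F(x) = (7/2)x^2 - 3x
F(2) = 7/2 * 4 - 3 * 2 = 8
F(0) = 7/2 * 0 - 3 * 0 = 0
Integral = 8 - 0 = 8
Average = 8 / (2 - 0) = 8 / 2
= 4 = 4.00

4.00


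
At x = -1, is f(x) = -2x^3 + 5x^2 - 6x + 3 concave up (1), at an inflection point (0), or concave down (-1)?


Concavity is determined by the sign of f''(x).
f(x) = -2x^3 + 5x^2 - 6x + 3
f'(x) = -6x^2 + 10x - 6
f''(x) = -12x + 10
f''(-1) = -12 * (-1) + 10
= 12 + 10
= 22
Since f''(-1) > 0, the function is concave up (1)

1


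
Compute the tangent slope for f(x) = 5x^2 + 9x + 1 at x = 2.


The slope of the tangent line equals f'(x) at the point.
f(x) = 5x^2 + 9x + 1
f'(x) = 10x + 9
At x = 2:
f'(2) = 10 * 2 + 9
= 20 + 9
= 29

29


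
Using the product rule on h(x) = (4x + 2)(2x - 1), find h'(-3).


Let u(x) = 4x + 2 and v(x) = 2x - 1
u'(x) = 4
v'(x) = 2
Product rule: h'(x) = u'(x)*v(x) + u(x)*v'(x)
= 4 * (2x - 1) + (4x + 2) * 2
At x = -3:
u(-3) = 4 * (-3) + 2 = -10
v(-3) = 2 * (-3) - 1 = -7
h'(-3) = 4 * (-7) + (-10) * 2
= -28 - 20
= -48

-48


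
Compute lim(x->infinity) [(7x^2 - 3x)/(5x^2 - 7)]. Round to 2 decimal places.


For limits at infinity with equal-degree polynomials,
we compare leading coefficients.
Numerator leading term: 7x^2
Denominator leading term: 5x^2
Divide both by x^2:
lim = (7 - 3/x) / (5 - 7/x^2)
As x -> infinity, the 1/x and 1/x^2 terms vanish:
= 7/5 = 1.40

1.40


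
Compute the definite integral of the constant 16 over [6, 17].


The integral of a constant k over [a, b] equals k * (b - a).
integral from 6 to 17 of 16 dx
= 16 * (17 - 6)
= 16 * 11
= 176

176


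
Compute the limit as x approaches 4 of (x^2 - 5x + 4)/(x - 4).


Direct substitution gives 0/0, so we factor the numerator.
Factor: (x^2 - 5x + 4) = (x - 4)(x - 1)
Cancel the common factor (x - 4):
(x^2 - 5x + 4)/(x - 4) = (x - 1)
Now substitute x = 4:
= (4) - (1) = 3

3


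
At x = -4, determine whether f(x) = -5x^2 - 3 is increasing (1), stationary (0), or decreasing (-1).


Compute f'(x) to determine behavior:
f'(x) = -10x
f'(-4) = -10 * (-4) + 0
= 40 + 0
= 40
Since f'(-4) > 0, the function is increasing (1)

1


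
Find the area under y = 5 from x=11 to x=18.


The area under a constant function y = 5 is a rectangle.
Width = 18 - 11 = 7
Height = 5
Area = width * height
= 7 * 5
= 35

35


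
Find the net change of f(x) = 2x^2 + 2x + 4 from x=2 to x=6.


Net change = f(b) - f(a)
f(x) = 2x^2 + 2x + 4
Compute f(6):
f(6) = 2 * 6^2 + 2 * 6 + 4
= 72 + 12 + 4
= 88
Compute f(2):
f(2) = 2 * 2^2 + 2 * 2 + 4
= 8 + 4 + 4
= 16
Net change = 88 - 16 = 72

72


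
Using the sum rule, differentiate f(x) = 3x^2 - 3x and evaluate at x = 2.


Differentiate term by term using power and sum rules:
f(x) = 3x^2 - 3x
f'(x) = 6x - 3
Substitute x = 2:
f'(2) = 6 * 2 - 3
= 12 - 3
= 9

9


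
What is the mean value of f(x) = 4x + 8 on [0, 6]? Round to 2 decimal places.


Average value = 1/(b-a) * integral from a to b of f(x) dx
First compute the integral of 4x + 8:
F(x) = 2x^2 + 8x
F(6) = 2 * 36 + 8 * 6 = 120
F(0) = 2 * 0 + 8 * 0 = 0
Integral = 120 - 0 = 120
Average = 120 / (6 - 0) = 120 / 6
= 20 = 20.00

20.00


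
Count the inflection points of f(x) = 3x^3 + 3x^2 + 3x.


Inflection points occur where f''(x) = 0 and concavity changes.
f(x) = 3x^3 + 3x^2 + 3x
f'(x) = 9x^2 + 6x + 3
f''(x) = 18x + 6
Set f''(x) = 0:
18x + 6 = 0
x = -6 / 18 = -1/3
Since f''(x) is linear (degree 1), it changes sign at this point.
Therefore there is exactly 1 inflection point.

1


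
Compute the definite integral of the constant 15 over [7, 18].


The integral of a constant k over [a, b] equals k * (b - a).
integral from 7 to 18 of 15 dx
= 15 * (18 - 7)
= 15 * 11
= 165

165


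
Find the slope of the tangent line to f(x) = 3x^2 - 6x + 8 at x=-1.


The slope of the tangent line equals f'(x) at the point.
f(x) = 3x^2 - 6x + 8
f'(x) = 6x - 6
At x = -1:
f'(-1) = 6 * (-1) - 6
= -6 - 6
= -12

-12


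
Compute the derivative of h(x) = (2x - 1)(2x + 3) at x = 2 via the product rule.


Let u(x) = 2x - 1 and v(x) = 2x + 3
u'(x) = 2
v'(x) = 2
Product rule: h'(x) = u'(x)*v(x) + u(x)*v'(x)
= 2 * (2x + 3) + (2x - 1) * 2
At x = 2:
u(2) = 2 * 2 - 1 = 3
v(2) = 2 * 2 + 3 = 7
h'(2) = 2 * 7 + 3 * 2
= 14 + 6
= 20

20


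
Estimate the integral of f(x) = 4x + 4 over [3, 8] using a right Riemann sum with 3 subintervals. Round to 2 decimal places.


Right Riemann sum uses right endpoints of each subinterval.
Interval: [3, 8], n = 3
dx = (8 - 3) / 3 = 5/3
Right endpoints: [14/3, 19/3, 8]
f values: [68/3, 88/3, 36]
Sum = dx * (sum of f values)
= 5/3 * 88
= 440/3 ≈ 146.67

146.67


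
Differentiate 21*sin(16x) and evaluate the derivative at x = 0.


Apply the chain rule to differentiate 21*sin(16x):
d/dx [21*sin(16x)]
= 21 * cos(16x) * d/dx(16x)
= 21 * 16 * cos(16x)
= 336 * cos(16x)
Evaluate at x = 0:
= 336 * cos(0)
= 336 * 1
= 336

336


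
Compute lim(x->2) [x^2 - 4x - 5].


Since polynomials are continuous, we use direct substitution.
lim(x->2) of x^2 - 4x - 5
= 1 * 2^2 - 4 * 2 - 5
= 4 - 8 - 5
= -9

-9


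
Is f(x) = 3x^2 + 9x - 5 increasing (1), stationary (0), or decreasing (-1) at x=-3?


Compute f'(x) to determine behavior:
f'(x) = 6x + 9
f'(-3) = 6 * (-3) + 9
= -18 + 9
= -9
Since f'(-3) < 0, the function is decreasing (-1)

-1


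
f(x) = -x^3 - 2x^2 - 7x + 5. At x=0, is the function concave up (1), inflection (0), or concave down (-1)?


Concavity is determined by the sign of f''(x).
f(x) = -x^3 - 2x^2 - 7x + 5
f'(x) = -3x^2 - 4x - 7
f''(x) = -6x - 4
f''(0) = -6 * 0 - 4
= 0 - 4
= -4
Since f''(0) < 0, the function is concave down (-1)

-1


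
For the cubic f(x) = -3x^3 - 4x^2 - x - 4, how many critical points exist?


Find where f'(x) = 0:
f(x) = -3x^3 - 4x^2 - x - 4
f'(x) = -9x^2 - 8x - 1
This is a quadratic in x. Use the discriminant to count real roots.
Discriminant = (-8)^2 - 4 * (-9) * (-1)
= 64 - 36
= 28
Since discriminant > 0, f'(x) = 0 has 2 real solutions.
Number of critical points: 2

2


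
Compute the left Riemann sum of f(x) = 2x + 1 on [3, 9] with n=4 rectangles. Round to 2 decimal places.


Left Riemann sum uses left endpoints of each subinterval.
Interval: [3, 9], n = 4
dx = (9 - 3) / 4 = 3/2
Left endpoints: [3, 9/2, 6, 15/2]
f values: [7, 10, 13, 16]
Sum = dx * (sum of f values)
= 3/2 * 46
= 69 = 69.00

69.00


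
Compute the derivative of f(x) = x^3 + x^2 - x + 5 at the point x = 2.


Differentiate f(x) = x^3 + x^2 - x + 5 term by term:
f'(x) = 3x^2 + 2x - 1
Substitute x = 2:
f'(2) = 3 * 2^2 + 2 * 2 - 1
= 12 + 4 - 1
= 15

15


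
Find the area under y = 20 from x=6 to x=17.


The area under a constant function y = 20 is a rectangle.
Width = 17 - 6 = 11
Height = 20
Area = width * height
= 11 * 20
= 220

220


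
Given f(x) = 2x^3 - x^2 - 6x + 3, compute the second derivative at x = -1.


First derivative:
f'(x) = 6x^2 - 2x - 6
Second derivative:
f''(x) = 12x - 2
Substitute x = -1:
f''(-1) = 12 * (-1) - 2
= -12 - 2
= -14

-14


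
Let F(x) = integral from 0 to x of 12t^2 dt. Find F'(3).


By the Fundamental Theorem of Calculus (Part 1):
If F(x) = integral from 0 to x of f(t) dt, then F'(x) = f(x)
Here f(t) = 12t^2
So F'(x) = 12x^2
Evaluate at x = 3:
F'(3) = 12 * 3^2
= 12 * 9
= 108

108


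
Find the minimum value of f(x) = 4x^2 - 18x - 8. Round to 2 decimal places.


For a quadratic f(x) = ax^2 + bx + c with a > 0, the minimum is at the vertex.
Vertex x-coordinate: x = -b/(2a)
x = -(-18) / (2 * 4)
x = 18/8 = 9/4
Substitute back to find the minimum value:
f(9/4) = 4 * (9/4)^2 - 18 * (9/4) - 8
= 81/4 - 81/2 - 8
= -113/4 = -28.25

-28.25


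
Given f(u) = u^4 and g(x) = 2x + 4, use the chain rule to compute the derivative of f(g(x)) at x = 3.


Using the chain rule: (f(g(x)))' = f'(g(x)) * g'(x)
First, find g(3):
g(3) = 2 * 3 + 4 = 10
Next, f'(u) = 4u^3
And g'(x) = 2
So f'(g(3)) * g'(3)
= 4 * 10^3 * 2
= 4 * 1000 * 2
= 8000

8000


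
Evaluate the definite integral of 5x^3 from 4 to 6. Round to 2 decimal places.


Find the antiderivative of 5x^3:
F(x) = 5/4 * x^4
Apply the Fundamental Theorem of Calculus:
F(6) - F(4)
= 5/4 * 6^4 - 5/4 * 4^4
= 5/4 * (1296 - 256)
= 5/4 * 1040
= 1300 = 1300.00

1300.00


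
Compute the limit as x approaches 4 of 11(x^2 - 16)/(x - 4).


Direct substitution gives 0/0, so we factor the numerator.
Factor: 11(x^2 - 16) = 11 * (x - 4)(x + 4)
Cancel the common factor (x - 4):
11(x^2 - 16)/(x - 4) = 11 * (x + 4)
Now substitute x = 4:
= 11 * (4 + 4) = 88

88


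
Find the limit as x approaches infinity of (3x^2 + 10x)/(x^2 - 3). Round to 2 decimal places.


For limits at infinity with equal-degree polynomials,
we compare leading coefficients.
Numerator leading term: 3x^2
Denominator leading term: x^2
Divide both by x^2:
lim = (3 + 10/x) / (1 - 3/x^2)
As x -> infinity, the 1/x and 1/x^2 terms vanish:
= 3/1 = 3 = 3.00

3.00


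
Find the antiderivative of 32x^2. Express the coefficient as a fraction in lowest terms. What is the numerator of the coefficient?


Apply the power rule for integration:
integral of ax^n dx = a/(n+1) * x^(n+1) + C
integral of 32x^2 dx
= 32/3 * x^3 + C
The coefficient in lowest terms is 32/3, and its numerator is 32

32


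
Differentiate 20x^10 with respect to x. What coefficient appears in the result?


We apply the power rule: d/dx [ax^n] = a*n * x^(n-1)
d/dx [20x^10]
= 20 * 10 * x^(10-1)
= 200x^9
The coefficient is 200

200


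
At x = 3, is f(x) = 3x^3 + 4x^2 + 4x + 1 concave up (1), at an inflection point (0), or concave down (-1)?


Concavity is determined by the sign of f''(x).
f(x) = 3x^3 + 4x^2 + 4x + 1
f'(x) = 9x^2 + 8x + 4
f''(x) = 18x + 8
f''(3) = 18 * 3 + 8
= 54 + 8
= 62
Since f''(3) > 0, the function is concave up (1)

1


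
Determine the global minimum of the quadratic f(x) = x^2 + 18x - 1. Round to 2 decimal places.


For a quadratic f(x) = ax^2 + bx + c with a > 0, the minimum is at the vertex.
Vertex x-coordinate: x = -b/(2a)
x = -(18) / (2 * 1)
x = -18/2 = -9
Substitute back to find the minimum value:
f(-9) = 1 * (-9)^2 + 18 * (-9) - 1
= 81 - 162 - 1
= -82 = -82.00

-82.00


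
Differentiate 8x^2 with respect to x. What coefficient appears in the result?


We apply the power rule: d/dx [ax^n] = a*n * x^(n-1)
d/dx [8x^2]
= 8 * 2 * x^(2-1)
= 16x
The coefficient is 16

16


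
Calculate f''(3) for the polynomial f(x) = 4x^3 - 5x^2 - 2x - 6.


First derivative:
f'(x) = 12x^2 - 10x - 2
Second derivative:
f''(x) = 24x - 10
Substitute x = 3:
f''(3) = 24 * 3 - 10
= 72 - 10
= 62

62


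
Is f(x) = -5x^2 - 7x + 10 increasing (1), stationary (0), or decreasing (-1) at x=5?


Compute f'(x) to determine behavior:
f'(x) = -10x - 7
f'(5) = -10 * 5 - 7
= -50 - 7
= -57
Since f'(5) < 0, the function is decreasing (-1)

-1


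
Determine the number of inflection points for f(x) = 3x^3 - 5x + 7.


Inflection points occur where f''(x) = 0 and concavity changes.
f(x) = 3x^3 - 5x + 7
f'(x) = 9x^2 - 5
f''(x) = 18x
Set f''(x) = 0:
18x = 0
x = 0 / 18 = 0
Since f''(x) is linear (degree 1), it changes sign at this point.
Therefore there is exactly 1 inflection point.

1


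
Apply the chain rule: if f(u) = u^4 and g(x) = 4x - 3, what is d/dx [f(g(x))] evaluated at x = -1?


Using the chain rule: (f(g(x)))' = f'(g(x)) * g'(x)
First, find g(-1):
g(-1) = 4 * (-1) - 3 = -7
Next, f'(u) = 4u^3
And g'(x) = 4
So f'(g(-1)) * g'(-1)
= 4 * (-7)^3 * 4
= 4 * (-343) * 4
= -5488

-5488


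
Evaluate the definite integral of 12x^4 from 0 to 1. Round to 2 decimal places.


Find the antiderivative of 12x^4:
F(x) = 12/5 * x^5
Apply the Fundamental Theorem of Calculus:
F(1) - F(0)
= 12/5 * 1^5 - 12/5 * 0^5
= 12/5 * (1 - 0)
= 12/5 * 1
= 12/5 = 2.40

2.40


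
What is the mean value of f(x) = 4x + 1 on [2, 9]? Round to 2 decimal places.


Average value = 1/(b-a) * integral from a to b of f(x) dx
First compute the integral of 4x + 1:
F(x) = 2x^2 + x
F(9) = 2 * 81 + 1 * 9 = 171
F(2) = 2 * 4 + 1 * 2 = 10
Integral = 171 - 10 = 161
Average = 161 / (9 - 2) = 161 / 7
= 23 = 23.00

23.00


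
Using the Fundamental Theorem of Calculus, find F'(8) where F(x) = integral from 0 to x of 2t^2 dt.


By the Fundamental Theorem of Calculus (Part 1):
If F(x) = integral from 0 to x of f(t) dt, then F'(x) = f(x)
Here f(t) = 2t^2
So F'(x) = 2x^2
Evaluate at x = 8:
F'(8) = 2 * 8^2
= 2 * 64
= 128

128


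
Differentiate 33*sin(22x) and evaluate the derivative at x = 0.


Apply the chain rule to differentiate 33*sin(22x):
d/dx [33*sin(22x)]
= 33 * cos(22x) * d/dx(22x)
= 33 * 22 * cos(22x)
= 726 * cos(22x)
Evaluate at x = 0:
= 726 * cos(0)
= 726 * 1
= 726

726


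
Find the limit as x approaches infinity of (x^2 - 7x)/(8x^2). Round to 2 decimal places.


For limits at infinity with equal-degree polynomials,
we compare leading coefficients.
Numerator leading term: x^2
Denominator leading term: 8x^2
Divide both by x^2:
lim = (1 - 7/x) / (8)
As x -> infinity, the 1/x and 1/x^2 terms vanish:
= 1/8 ≈ 0.13

0.13


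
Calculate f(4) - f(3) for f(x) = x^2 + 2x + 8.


Net change = f(b) - f(a)
f(x) = x^2 + 2x + 8
Compute f(4):
f(4) = 1 * 4^2 + 2 * 4 + 8
= 16 + 8 + 8
= 32
Compute f(3):
f(3) = 1 * 3^2 + 2 * 3 + 8
= 9 + 6 + 8
= 23
Net change = 32 - 23 = 9

9


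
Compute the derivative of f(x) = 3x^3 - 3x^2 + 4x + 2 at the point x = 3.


Differentiate f(x) = 3x^3 - 3x^2 + 4x + 2 term by term:
f'(x) = 9x^2 - 6x + 4
Substitute x = 3:
f'(3) = 9 * 3^2 - 6 * 3 + 4
= 81 - 18 + 4
= 67

67


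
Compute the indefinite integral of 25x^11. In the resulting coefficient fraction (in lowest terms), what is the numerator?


Apply the power rule for integration:
integral of ax^n dx = a/(n+1) * x^(n+1) + C
integral of 25x^11 dx
= 25/12 * x^12 + C
The coefficient in lowest terms is 25/12, and its numerator is 25

25


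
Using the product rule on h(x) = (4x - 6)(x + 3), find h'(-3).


Let u(x) = 4x - 6 and v(x) = x + 3
u'(x) = 4
v'(x) = 1
Product rule: h'(x) = u'(x)*v(x) + u(x)*v'(x)
= 4 * (x + 3) + (4x - 6) * 1
At x = -3:
u(-3) = 4 * (-3) - 6 = -18
v(-3) = 1 * (-3) + 3 = 0
h'(-3) = 4 * 0 + (-18) * 1
= 0 - 18
= -18

-18


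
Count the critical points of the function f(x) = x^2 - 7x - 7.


Find where f'(x) = 0:
f'(x) = 2x - 7
Set f'(x) = 0:
2x - 7 = 0
x = 7 / 2 = 7/2
This is a linear equation in x, so there is exactly one solution.
Number of critical points: 1

1


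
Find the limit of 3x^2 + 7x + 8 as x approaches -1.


Since polynomials are continuous, we use direct substitution.
lim(x->-1) of 3x^2 + 7x + 8
= 3 * (-1)^2 + 7 * (-1) + 8
= 3 - 7 + 8
= 4

4


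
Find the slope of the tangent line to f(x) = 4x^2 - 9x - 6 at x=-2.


The slope of the tangent line equals f'(x) at the point.
f(x) = 4x^2 - 9x - 6
f'(x) = 8x - 9
At x = -2:
f'(-2) = 8 * (-2) - 9
= -16 - 9
= -25

-25


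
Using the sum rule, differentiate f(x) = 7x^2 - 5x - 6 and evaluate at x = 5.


Differentiate term by term using power and sum rules:
f(x) = 7x^2 - 5x - 6
f'(x) = 14x - 5
Substitute x = 5:
f'(5) = 14 * 5 - 5
= 70 - 5
= 65

65


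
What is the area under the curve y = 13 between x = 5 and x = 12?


The area under a constant function y = 13 is a rectangle.
Width = 12 - 5 = 7
Height = 13
Area = width * height
= 7 * 13
= 91

91


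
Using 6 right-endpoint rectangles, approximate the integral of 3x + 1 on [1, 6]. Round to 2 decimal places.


Right Riemann sum uses right endpoints of each subinterval.
Interval: [1, 6], n = 6
dx = (6 - 1) / 6 = 5/6
Right endpoints: [11/6, 8/3, 7/2, 13/3, 31/6, 6]
f values: [13/2, 9, 23/2, 14, 33/2, 19]
Sum = dx * (sum of f values)
= 5/6 * 153/2
= 255/4 = 63.75

63.75


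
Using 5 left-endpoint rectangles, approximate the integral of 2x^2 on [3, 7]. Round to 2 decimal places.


Left Riemann sum uses left endpoints of each subinterval.
Interval: [3, 7], n = 5
dx = (7 - 3) / 5 = 4/5
Left endpoints: [3, 19/5, 23/5, 27/5, 31/5]
f values: [18, 722/25, 1058/25, 1458/25, 1922/25]
Sum = dx * (sum of f values)
= 4/5 * 1122/5
= 4488/25 = 179.52

179.52


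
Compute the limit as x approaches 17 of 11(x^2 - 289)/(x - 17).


Direct substitution gives 0/0, so we factor the numerator.
Factor: 11(x^2 - 289) = 11 * (x - 17)(x + 17)
Cancel the common factor (x - 17):
11(x^2 - 289)/(x - 17) = 11 * (x + 17)
Now substitute x = 17:
= 11 * (17 + 17) = 374

374


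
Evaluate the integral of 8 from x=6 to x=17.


The integral of a constant k over [a, b] equals k * (b - a).
integral from 6 to 17 of 8 dx
= 8 * (17 - 6)
= 8 * 11
= 88

88


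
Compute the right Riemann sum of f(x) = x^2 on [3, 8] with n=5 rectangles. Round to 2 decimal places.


Right Riemann sum uses right endpoints of each subinterval.
Interval: [3, 8], n = 5
dx = (8 - 3) / 5 = 1
Right endpoints: [4, 5, 6, 7, 8]
f values: [16, 25, 36, 49, 64]
Sum = dx * (sum of f values)
= 1 * 190
= 190 = 190.00

190.00


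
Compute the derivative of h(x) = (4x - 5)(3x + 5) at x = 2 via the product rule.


Let u(x) = 4x - 5 and v(x) = 3x + 5
u'(x) = 4
v'(x) = 3
Product rule: h'(x) = u'(x)*v(x) + u(x)*v'(x)
= 4 * (3x + 5) + (4x - 5) * 3
At x = 2:
u(2) = 4 * 2 - 5 = 3
v(2) = 3 * 2 + 5 = 11
h'(2) = 4 * 11 + 3 * 3
= 44 + 9
= 53

53


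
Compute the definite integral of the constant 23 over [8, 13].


The integral of a constant k over [a, b] equals k * (b - a).
integral from 8 to 13 of 23 dx
= 23 * (13 - 8)
= 23 * 5
= 115

115


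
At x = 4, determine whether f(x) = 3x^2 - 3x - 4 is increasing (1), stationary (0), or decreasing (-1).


Compute f'(x) to determine behavior:
f'(x) = 6x - 3
f'(4) = 6 * 4 - 3
= 24 - 3
= 21
Since f'(4) > 0, the function is increasing (1)

1


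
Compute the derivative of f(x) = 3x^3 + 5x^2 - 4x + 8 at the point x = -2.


Differentiate f(x) = 3x^3 + 5x^2 - 4x + 8 term by term:
f'(x) = 9x^2 + 10x - 4
Substitute x = -2:
f'(-2) = 9 * (-2)^2 + 10 * (-2) - 4
= 36 - 20 - 4
= 12

12


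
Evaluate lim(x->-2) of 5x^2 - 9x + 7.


Since polynomials are continuous, we use direct substitution.
lim(x->-2) of 5x^2 - 9x + 7
= 5 * (-2)^2 - 9 * (-2) + 7
= 20 + 18 + 7
= 45

45


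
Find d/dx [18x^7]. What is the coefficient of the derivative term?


We apply the power rule: d/dx [ax^n] = a*n * x^(n-1)
d/dx [18x^7]
= 18 * 7 * x^(7-1)
= 126x^6
The coefficient is 126

126


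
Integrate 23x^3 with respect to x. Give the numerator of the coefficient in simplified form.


Apply the power rule for integration:
integral of ax^n dx = a/(n+1) * x^(n+1) + C
integral of 23x^3 dx
= 23/4 * x^4 + C
The coefficient in lowest terms is 23/4, and its numerator is 23

23


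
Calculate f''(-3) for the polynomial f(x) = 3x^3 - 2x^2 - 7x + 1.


First derivative:
f'(x) = 9x^2 - 4x - 7
Second derivative:
f''(x) = 18x - 4
Substitute x = -3:
f''(-3) = 18 * (-3) - 4
= -54 - 4
= -58

-58


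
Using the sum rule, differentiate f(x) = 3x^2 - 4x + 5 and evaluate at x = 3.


Differentiate term by term using power and sum rules:
f(x) = 3x^2 - 4x + 5
f'(x) = 6x - 4
Substitute x = 3:
f'(3) = 6 * 3 - 4
= 18 - 4
= 14

14


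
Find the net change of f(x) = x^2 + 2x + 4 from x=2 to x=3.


Net change = f(b) - f(a)
f(x) = x^2 + 2x + 4
Compute f(3):
f(3) = 1 * 3^2 + 2 * 3 + 4
= 9 + 6 + 4
= 19
Compute f(2):
f(2) = 1 * 2^2 + 2 * 2 + 4
= 4 + 4 + 4
= 12
Net change = 19 - 12 = 7

7


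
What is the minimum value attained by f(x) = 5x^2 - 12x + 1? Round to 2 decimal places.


For a quadratic f(x) = ax^2 + bx + c with a > 0, the minimum is at the vertex.
Vertex x-coordinate: x = -b/(2a)
x = -(-12) / (2 * 5)
x = 12/10 = 6/5
Substitute back to find the minimum value:
f(6/5) = 5 * (6/5)^2 - 12 * (6/5) + 1
= 36/5 - 72/5 + 1
= -31/5 = -6.20

-6.20


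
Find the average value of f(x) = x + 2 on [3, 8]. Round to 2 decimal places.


Average value = 1/(b-a) * integral from a to b of f(x) dx
First compute the integral of x + 2:
F(x) = (1/2)x^2 + 2x
F(8) = 1/2 * 64 + 2 * 8 = 48
F(3) = 1/2 * 9 + 2 * 3 = 21/2
Integral = 48 - 21/2 = 75/2
Average = (75/2) / (8 - 3) = (75/2) / 5
= 15/2 = 7.50

7.50


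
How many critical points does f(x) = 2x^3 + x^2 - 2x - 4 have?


Find where f'(x) = 0:
f(x) = 2x^3 + x^2 - 2x - 4
f'(x) = 6x^2 + 2x - 2
This is a quadratic in x. Use the discriminant to count real roots.
Discriminant = (2)^2 - 4 * 6 * (-2)
= 4 - (-48)
= 52
Since discriminant > 0, f'(x) = 0 has 2 real solutions.
Number of critical points: 2

2


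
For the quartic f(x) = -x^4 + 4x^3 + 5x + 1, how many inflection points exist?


Inflection points occur where f''(x) = 0 and concavity changes.
f(x) = -x^4 + 4x^3 + 5x + 1
f'(x) = -4x^3 + 12x^2 + 5
f''(x) = -12x^2 + 24x
This is a quadratic in x. Use the discriminant to count real roots.
Discriminant = (24)^2 - 4 * (-12) * 0
= 576 - 0
= 576
Since discriminant > 0, f''(x) = 0 has 2 distinct real solutions.
A quadratic with two distinct real roots changes sign at each root, so concavity changes at both.
Number of inflection points: 2

2


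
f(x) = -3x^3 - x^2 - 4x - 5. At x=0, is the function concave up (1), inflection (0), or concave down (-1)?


Concavity is determined by the sign of f''(x).
f(x) = -3x^3 - x^2 - 4x - 5
f'(x) = -9x^2 - 2x - 4
f''(x) = -18x - 2
f''(0) = -18 * 0 - 2
= 0 - 2
= -2
Since f''(0) < 0, the function is concave down (-1)

-1


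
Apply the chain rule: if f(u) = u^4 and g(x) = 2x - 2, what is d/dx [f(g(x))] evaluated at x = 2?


Using the chain rule: (f(g(x)))' = f'(g(x)) * g'(x)
First, find g(2):
g(2) = 2 * 2 - 2 = 2
Next, f'(u) = 4u^3
And g'(x) = 2
So f'(g(2)) * g'(2)
= 4 * 2^3 * 2
= 4 * 8 * 2
= 64

64


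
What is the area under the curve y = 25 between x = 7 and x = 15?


The area under a constant function y = 25 is a rectangle.
Width = 15 - 7 = 8
Height = 25
Area = width * height
= 8 * 25
= 200

200


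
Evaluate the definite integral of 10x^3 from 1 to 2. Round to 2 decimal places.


Find the antiderivative of 10x^3:
F(x) = 10/4 * x^4
Apply the Fundamental Theorem of Calculus:
F(2) - F(1)
= 10/4 * 2^4 - 10/4 * 1^4
= 10/4 * (16 - 1)
= 10/4 * 15
= 75/2 = 37.50

37.50


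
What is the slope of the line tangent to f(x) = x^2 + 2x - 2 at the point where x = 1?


The slope of the tangent line equals f'(x) at the point.
f(x) = x^2 + 2x - 2
f'(x) = 2x + 2
At x = 1:
f'(1) = 2 * 1 + 2
= 2 + 2
= 4

4


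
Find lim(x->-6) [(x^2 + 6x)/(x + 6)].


Direct substitution gives 0/0, so we factor the numerator.
Factor: (x^2 + 6x) = (x + 6)(x)
Cancel the common factor (x + 6):
(x^2 + 6x)/(x + 6) = (x)
Now substitute x = -6:
= (-6) - (0) = -6

-6


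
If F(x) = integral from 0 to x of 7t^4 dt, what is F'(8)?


By the Fundamental Theorem of Calculus (Part 1):
If F(x) = integral from 0 to x of f(t) dt, then F'(x) = f(x)
Here f(t) = 7t^4
So F'(x) = 7x^4
Evaluate at x = 8:
F'(8) = 7 * 8^4
= 7 * 4096
= 28672

28672


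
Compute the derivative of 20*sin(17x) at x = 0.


Apply the chain rule to differentiate 20*sin(17x):
d/dx [20*sin(17x)]
= 20 * cos(17x) * d/dx(17x)
= 20 * 17 * cos(17x)
= 340 * cos(17x)
Evaluate at x = 0:
= 340 * cos(0)
= 340 * 1
= 340

340


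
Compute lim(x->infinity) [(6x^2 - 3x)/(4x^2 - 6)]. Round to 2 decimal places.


For limits at infinity with equal-degree polynomials,
we compare leading coefficients.
Numerator leading term: 6x^2
Denominator leading term: 4x^2
Divide both by x^2:
lim = (6 - 3/x) / (4 - 6/x^2)
As x -> infinity, the 1/x and 1/x^2 terms vanish:
= 6/4 = 3/2 = 1.50

1.50


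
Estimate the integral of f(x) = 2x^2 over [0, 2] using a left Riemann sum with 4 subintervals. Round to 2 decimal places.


Left Riemann sum uses left endpoints of each subinterval.
Interval: [0, 2], n = 4
dx = (2 - 0) / 4 = 1/2
Left endpoints: [0, 1/2, 1, 3/2]
f values: [0, 1/2, 2, 9/2]
Sum = dx * (sum of f values)
= 1/2 * 7
= 7/2 = 3.50

3.50


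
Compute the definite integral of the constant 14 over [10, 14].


The integral of a constant k over [a, b] equals k * (b - a).
integral from 10 to 14 of 14 dx
= 14 * (14 - 10)
= 14 * 4
= 56

56


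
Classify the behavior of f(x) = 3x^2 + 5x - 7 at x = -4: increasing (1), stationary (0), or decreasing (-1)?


Compute f'(x) to determine behavior:
f'(x) = 6x + 5
f'(-4) = 6 * (-4) + 5
= -24 + 5
= -19
Since f'(-4) < 0, the function is decreasing (-1)

-1


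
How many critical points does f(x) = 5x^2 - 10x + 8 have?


Find where f'(x) = 0:
f'(x) = 10x - 10
Set f'(x) = 0:
10x - 10 = 0
x = 10 / 10 = 1
This is a linear equation in x, so there is exactly one solution.
Number of critical points: 1

1


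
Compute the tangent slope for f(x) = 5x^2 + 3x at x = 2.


The slope of the tangent line equals f'(x) at the point.
f(x) = 5x^2 + 3x
f'(x) = 10x + 3
At x = 2:
f'(2) = 10 * 2 + 3
= 20 + 3
= 23

23


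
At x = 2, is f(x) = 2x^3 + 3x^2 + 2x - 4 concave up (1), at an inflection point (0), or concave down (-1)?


Concavity is determined by the sign of f''(x).
f(x) = 2x^3 + 3x^2 + 2x - 4
f'(x) = 6x^2 + 6x + 2
f''(x) = 12x + 6
f''(2) = 12 * 2 + 6
= 24 + 6
= 30
Since f''(2) > 0, the function is concave up (1)

1


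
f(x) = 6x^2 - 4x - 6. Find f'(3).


Differentiate term by term using power and sum rules:
f(x) = 6x^2 - 4x - 6
f'(x) = 12x - 4
Substitute x = 3:
f'(3) = 12 * 3 - 4
= 36 - 4
= 32

32


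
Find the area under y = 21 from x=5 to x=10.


The area under a constant function y = 21 is a rectangle.
Width = 10 - 5 = 5
Height = 21
Area = width * height
= 5 * 21
= 105

105


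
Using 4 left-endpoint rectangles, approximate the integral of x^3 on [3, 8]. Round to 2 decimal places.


Left Riemann sum uses left endpoints of each subinterval.
Interval: [3, 8], n = 4
dx = (8 - 3) / 4 = 5/4
Left endpoints: [3, 17/4, 11/2, 27/4]
f values: [27, 4913/64, 1331/8, 19683/64]
Sum = dx * (sum of f values)
= 5/4 * 9243/16
= 46215/64 ≈ 722.11

722.11


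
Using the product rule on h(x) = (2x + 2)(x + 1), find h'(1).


Let u(x) = 2x + 2 and v(x) = x + 1
u'(x) = 2
v'(x) = 1
Product rule: h'(x) = u'(x)*v(x) + u(x)*v'(x)
= 2 * (x + 1) + (2x + 2) * 1
At x = 1:
u(1) = 2 * 1 + 2 = 4
v(1) = 1 * 1 + 1 = 2
h'(1) = 2 * 2 + 4 * 1
= 4 + 4
= 8

8


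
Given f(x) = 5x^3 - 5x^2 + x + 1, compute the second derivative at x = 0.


First derivative:
f'(x) = 15x^2 - 10x + 1
Second derivative:
f''(x) = 30x - 10
Substitute x = 0:
f''(0) = 30 * 0 - 10
= 0 - 10
= -10

-10


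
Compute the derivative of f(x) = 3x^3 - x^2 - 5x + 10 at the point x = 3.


Differentiate f(x) = 3x^3 - x^2 - 5x + 10 term by term:
f'(x) = 9x^2 - 2x - 5
Substitute x = 3:
f'(3) = 9 * 3^2 - 2 * 3 - 5
= 81 - 6 - 5
= 70

70


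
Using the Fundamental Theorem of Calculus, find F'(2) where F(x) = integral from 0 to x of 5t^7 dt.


By the Fundamental Theorem of Calculus (Part 1):
If F(x) = integral from 0 to x of f(t) dt, then F'(x) = f(x)
Here f(t) = 5t^7
So F'(x) = 5x^7
Evaluate at x = 2:
F'(2) = 5 * 2^7
= 5 * 128
= 640

640


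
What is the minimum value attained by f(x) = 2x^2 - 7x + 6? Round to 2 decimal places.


For a quadratic f(x) = ax^2 + bx + c with a > 0, the minimum is at the vertex.
Vertex x-coordinate: x = -b/(2a)
x = -(-7) / (2 * 2)
x = 7/4
Substitute back to find the minimum value:
f(7/4) = 2 * (7/4)^2 - 7 * (7/4) + 6
= 49/8 - 49/4 + 6
= -1/8 ≈ -0.13

-0.13


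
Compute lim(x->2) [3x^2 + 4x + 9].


Since polynomials are continuous, we use direct substitution.
lim(x->2) of 3x^2 + 4x + 9
= 3 * 2^2 + 4 * 2 + 9
= 12 + 8 + 9
= 29

29


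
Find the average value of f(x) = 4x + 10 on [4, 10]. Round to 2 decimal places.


Average value = 1/(b-a) * integral from a to b of f(x) dx
First compute the integral of 4x + 10:
F(x) = 2x^2 + 10x
F(10) = 2 * 100 + 10 * 10 = 300
F(4) = 2 * 16 + 10 * 4 = 72
Integral = 300 - 72 = 228
Average = 228 / (10 - 4) = 228 / 6
= 38 = 38.00

38.00


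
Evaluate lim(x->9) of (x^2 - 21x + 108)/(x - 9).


Direct substitution gives 0/0, so we factor the numerator.
Factor: (x^2 - 21x + 108) = (x - 9)(x - 12)
Cancel the common factor (x - 9):
(x^2 - 21x + 108)/(x - 9) = (x - 12)
Now substitute x = 9:
= (9) - (12) = -3

-3


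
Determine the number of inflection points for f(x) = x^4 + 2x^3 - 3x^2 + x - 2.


Inflection points occur where f''(x) = 0 and concavity changes.
f(x) = x^4 + 2x^3 - 3x^2 + x - 2
f'(x) = 4x^3 + 6x^2 - 6x + 1
f''(x) = 12x^2 + 12x - 6
This is a quadratic in x. Use the discriminant to count real roots.
Discriminant = (12)^2 - 4 * 12 * (-6)
= 144 - (-288)
= 432
Since discriminant > 0, f''(x) = 0 has 2 distinct real solutions.
A quadratic with two distinct real roots changes sign at each root, so concavity changes at both.
Number of inflection points: 2

2
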